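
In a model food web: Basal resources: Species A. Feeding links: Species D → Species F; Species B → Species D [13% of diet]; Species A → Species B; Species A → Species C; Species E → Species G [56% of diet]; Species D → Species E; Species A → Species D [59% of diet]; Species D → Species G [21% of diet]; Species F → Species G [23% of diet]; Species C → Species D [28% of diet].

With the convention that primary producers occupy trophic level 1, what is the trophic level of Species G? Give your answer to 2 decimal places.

Species B: 1 + 1 = 2
Species C: 1 + 1 = 2
Species D: 1 + (0.59×1 + 0.13×2 + 0.28×2) = 2.41
Species E: 1 + 2.41 = 3.41
Species F: 1 + 2.41 = 3.41
Species G: 1 + (0.21×2.41 + 0.56×3.41 + 0.23×3.41) = 4.2

4.20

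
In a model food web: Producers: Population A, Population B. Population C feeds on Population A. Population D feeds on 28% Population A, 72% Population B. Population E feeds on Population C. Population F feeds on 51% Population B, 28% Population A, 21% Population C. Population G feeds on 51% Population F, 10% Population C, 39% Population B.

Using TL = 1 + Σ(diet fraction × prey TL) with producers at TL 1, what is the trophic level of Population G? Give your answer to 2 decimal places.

2.72

Population C: 1 + 1 = 2
Population D: 1 + (0.28×1 + 0.72×1) = 2
Population E: 1 + 2 = 3
Population F: 1 + (0.51×1 + 0.28×1 + 0.21×2) = 2.21
Population G: 1 + (0.51×2.21 + 0.1×2 + 0.39×1) = 2.7171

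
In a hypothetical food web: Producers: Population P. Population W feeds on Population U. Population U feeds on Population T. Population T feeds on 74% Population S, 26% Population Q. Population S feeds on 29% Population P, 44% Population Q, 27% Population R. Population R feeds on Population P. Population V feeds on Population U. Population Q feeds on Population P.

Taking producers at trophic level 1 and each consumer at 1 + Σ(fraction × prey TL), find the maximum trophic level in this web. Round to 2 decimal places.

5.53

Population Q: 1 + 1 = 2
Population R: 1 + 1 = 2
Population S: 1 + (0.29×1 + 0.44×2 + 0.27×2) = 2.71
Population T: 1 + (0.74×2.71 + 0.26×2) = 3.5254
Population U: 1 + 3.5254 = 4.5254
Population V: 1 + 4.5254 = 5.5254
Population W: 1 + 4.5254 = 5.5254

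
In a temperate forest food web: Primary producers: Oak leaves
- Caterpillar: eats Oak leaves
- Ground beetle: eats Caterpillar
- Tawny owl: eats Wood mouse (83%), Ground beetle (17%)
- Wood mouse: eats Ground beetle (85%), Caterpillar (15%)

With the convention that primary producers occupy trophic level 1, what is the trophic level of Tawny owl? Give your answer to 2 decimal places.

Caterpillar: 1 + 1 = 2
Ground beetle: 1 + 2 = 3
Wood mouse: 1 + (0.85×3 + 0.15×2) = 3.85
Tawny owl: 1 + (0.83×3.85 + 0.17×3) = 4.7055

4.71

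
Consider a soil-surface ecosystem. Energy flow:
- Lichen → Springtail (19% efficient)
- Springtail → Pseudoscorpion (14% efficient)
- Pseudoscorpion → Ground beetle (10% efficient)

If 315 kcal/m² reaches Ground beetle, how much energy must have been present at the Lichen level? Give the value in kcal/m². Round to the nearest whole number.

118421 kcal/m²

Cumulative transfer efficiency: 0.19 × 0.14 × 0.1 = 0.00266
Lichen energy = 315 / 0.00266 = 118421 kcal/m²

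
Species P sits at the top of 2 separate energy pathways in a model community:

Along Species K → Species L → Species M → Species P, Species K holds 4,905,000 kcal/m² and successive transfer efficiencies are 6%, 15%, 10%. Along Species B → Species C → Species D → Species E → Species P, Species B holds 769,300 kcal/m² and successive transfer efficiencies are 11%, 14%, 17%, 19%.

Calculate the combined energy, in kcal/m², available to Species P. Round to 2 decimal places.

4797.17 kcal/m²

Via Species K: 4905000 × 0.06 × 0.15 × 0.1 = 4414.5 kcal/m²
Via Species B: 769300 × 0.11 × 0.14 × 0.17 × 0.19 = 382.665206 kcal/m²
Total at Species P: 4414.5 + 382.665206 = 4797.165206 kcal/m²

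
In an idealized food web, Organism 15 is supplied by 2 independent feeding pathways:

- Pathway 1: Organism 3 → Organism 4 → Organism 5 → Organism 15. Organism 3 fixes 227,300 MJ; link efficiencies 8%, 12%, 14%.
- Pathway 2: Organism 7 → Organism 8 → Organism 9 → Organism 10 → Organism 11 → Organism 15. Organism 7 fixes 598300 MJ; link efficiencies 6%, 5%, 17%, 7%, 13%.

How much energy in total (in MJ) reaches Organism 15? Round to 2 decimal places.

Pathway 1: 227300 × 0.08 × 0.12 × 0.14 = 305.4912 MJ
Pathway 2: 598300 × 0.06 × 0.05 × 0.17 × 0.07 × 0.13 = 2.7767103 MJ
Total at Organism 15: 305.4912 + 2.7767103 = 308.2679103 MJ

308.27 MJ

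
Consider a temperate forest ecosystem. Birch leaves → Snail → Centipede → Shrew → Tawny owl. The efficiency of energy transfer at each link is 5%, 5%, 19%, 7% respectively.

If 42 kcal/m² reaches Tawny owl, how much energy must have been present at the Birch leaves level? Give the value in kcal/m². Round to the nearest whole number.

Cumulative transfer efficiency: 0.05 × 0.05 × 0.19 × 0.07 = 0.00003325
Birch leaves energy = 42 / 0.00003325 = 1263158 kcal/m²

1263158 kcal/m²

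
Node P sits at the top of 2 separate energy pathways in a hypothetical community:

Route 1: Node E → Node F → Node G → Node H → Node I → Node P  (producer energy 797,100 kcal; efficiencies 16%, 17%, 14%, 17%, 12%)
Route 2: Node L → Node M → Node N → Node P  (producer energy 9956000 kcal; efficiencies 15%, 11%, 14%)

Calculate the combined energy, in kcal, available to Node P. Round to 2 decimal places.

Route 1: 797100 × 0.16 × 0.17 × 0.14 × 0.17 × 0.12 = 61.92127872 kcal
Route 2: 9956000 × 0.15 × 0.11 × 0.14 = 22998.36 kcal
Total at Node P: 61.92127872 + 22998.36 = 23060.28127872 kcal

23060.28 kcal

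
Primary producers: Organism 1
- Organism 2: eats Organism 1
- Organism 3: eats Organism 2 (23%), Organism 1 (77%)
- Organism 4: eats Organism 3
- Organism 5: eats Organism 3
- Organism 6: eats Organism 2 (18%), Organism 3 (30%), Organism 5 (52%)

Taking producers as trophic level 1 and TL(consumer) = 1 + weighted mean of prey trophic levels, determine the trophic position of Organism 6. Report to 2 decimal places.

3.71

Organism 2: 1 + 1 = 2
Organism 3: 1 + (0.23×2 + 0.77×1) = 2.23
Organism 4: 1 + 2.23 = 3.23
Organism 5: 1 + 2.23 = 3.23
Organism 6: 1 + (0.18×2 + 0.3×2.23 + 0.52×3.23) = 3.7086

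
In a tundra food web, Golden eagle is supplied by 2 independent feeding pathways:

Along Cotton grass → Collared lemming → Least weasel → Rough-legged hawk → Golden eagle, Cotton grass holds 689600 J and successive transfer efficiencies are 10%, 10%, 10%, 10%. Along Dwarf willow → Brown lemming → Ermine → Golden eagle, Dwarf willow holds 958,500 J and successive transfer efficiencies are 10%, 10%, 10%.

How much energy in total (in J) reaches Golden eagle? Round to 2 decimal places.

Via Cotton grass: 689600 × 0.1 × 0.1 × 0.1 × 0.1 = 68.96 J
Via Dwarf willow: 958500 × 0.1 × 0.1 × 0.1 = 958.5 J
Total at Golden eagle: 68.96 + 958.5 = 1027.46 J

1027.46 J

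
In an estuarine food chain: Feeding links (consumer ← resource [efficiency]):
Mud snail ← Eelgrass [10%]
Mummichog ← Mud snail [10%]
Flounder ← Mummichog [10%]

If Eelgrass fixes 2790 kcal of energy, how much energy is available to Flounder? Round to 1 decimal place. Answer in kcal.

Mud snail: 2790 × 0.1 = 279 kcal
Mummichog: 279 × 0.1 = 27.9 kcal
Flounder: 27.9 × 0.1 = 2.79 kcal

2.8 kcal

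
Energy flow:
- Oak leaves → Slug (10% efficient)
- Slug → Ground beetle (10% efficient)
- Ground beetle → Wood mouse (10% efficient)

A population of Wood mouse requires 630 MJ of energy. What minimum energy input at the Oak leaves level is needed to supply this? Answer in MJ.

Cumulative transfer efficiency: 0.1 × 0.1 × 0.1 = 0.001
Oak leaves energy = 630 / 0.001 = 630000 MJ

630000 MJ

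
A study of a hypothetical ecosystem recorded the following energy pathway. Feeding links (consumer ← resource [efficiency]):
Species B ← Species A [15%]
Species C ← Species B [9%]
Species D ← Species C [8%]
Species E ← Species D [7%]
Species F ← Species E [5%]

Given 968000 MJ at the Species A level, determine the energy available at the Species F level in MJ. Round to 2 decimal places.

3.66 MJ

Species B: 968000 × 0.15 = 145200 MJ
Species C: 145200 × 0.09 = 13068 MJ
Species D: 13068 × 0.08 = 1045.44 MJ
Species E: 1045.44 × 0.07 = 73.1808 MJ
Species F: 73.1808 × 0.05 = 3.65904 MJ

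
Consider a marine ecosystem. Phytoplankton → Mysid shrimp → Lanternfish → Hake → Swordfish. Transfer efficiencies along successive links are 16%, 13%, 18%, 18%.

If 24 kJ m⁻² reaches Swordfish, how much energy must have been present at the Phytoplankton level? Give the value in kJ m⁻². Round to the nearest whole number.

35613 kJ m⁻²

Cumulative transfer efficiency: 0.16 × 0.13 × 0.18 × 0.18 = 0.00067392
Phytoplankton energy = 24 / 0.00067392 = 35613 kJ m⁻²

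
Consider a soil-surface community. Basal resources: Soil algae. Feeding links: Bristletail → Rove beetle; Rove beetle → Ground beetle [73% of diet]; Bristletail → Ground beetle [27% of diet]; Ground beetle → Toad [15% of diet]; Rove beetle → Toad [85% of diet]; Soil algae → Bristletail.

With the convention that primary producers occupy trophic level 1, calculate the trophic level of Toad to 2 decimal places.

Bristletail: 1 + 1 = 2
Rove beetle: 1 + 2 = 3
Ground beetle: 1 + (0.27×2 + 0.73×3) = 3.73
Toad: 1 + (0.85×3 + 0.15×3.73) = 4.1095

4.11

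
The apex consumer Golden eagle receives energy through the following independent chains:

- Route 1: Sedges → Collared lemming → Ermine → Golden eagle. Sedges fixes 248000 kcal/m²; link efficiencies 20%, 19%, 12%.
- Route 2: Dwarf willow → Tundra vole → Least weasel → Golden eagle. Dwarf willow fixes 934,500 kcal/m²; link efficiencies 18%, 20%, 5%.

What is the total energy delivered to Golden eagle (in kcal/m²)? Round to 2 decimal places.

2812.98 kcal/m²

Route 1: 248000 × 0.2 × 0.19 × 0.12 = 1130.88 kcal/m²
Route 2: 934500 × 0.18 × 0.2 × 0.05 = 1682.1 kcal/m²
Total at Golden eagle: 1130.88 + 1682.1 = 2812.98 kcal/m²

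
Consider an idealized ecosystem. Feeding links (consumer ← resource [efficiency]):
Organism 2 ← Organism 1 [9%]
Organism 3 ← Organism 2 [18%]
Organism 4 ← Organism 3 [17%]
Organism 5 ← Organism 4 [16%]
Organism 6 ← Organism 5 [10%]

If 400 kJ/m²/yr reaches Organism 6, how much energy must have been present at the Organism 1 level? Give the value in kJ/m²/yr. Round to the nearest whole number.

9077705 kJ/m²/yr

Cumulative transfer efficiency: 0.09 × 0.18 × 0.17 × 0.16 × 0.1 = 0.000044064
Organism 1 energy = 400 / 0.000044064 = 9077705 kJ/m²/yr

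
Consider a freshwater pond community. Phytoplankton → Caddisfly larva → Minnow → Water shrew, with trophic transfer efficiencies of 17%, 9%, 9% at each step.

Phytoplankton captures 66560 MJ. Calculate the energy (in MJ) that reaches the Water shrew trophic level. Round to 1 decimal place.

91.7 MJ

Caddisfly larva: 66560 × 0.17 = 11315.2 MJ
Minnow: 11315.2 × 0.09 = 1018.368 MJ
Water shrew: 1018.368 × 0.09 = 91.65312 MJ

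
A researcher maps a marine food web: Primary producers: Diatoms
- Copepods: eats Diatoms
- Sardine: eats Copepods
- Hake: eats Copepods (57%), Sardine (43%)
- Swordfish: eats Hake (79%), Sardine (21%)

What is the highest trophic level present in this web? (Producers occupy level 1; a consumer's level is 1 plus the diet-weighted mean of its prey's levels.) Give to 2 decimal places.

Copepods: 1 + 1 = 2
Sardine: 1 + 2 = 3
Hake: 1 + (0.57×2 + 0.43×3) = 3.43
Swordfish: 1 + (0.79×3.43 + 0.21×3) = 4.3397

4.34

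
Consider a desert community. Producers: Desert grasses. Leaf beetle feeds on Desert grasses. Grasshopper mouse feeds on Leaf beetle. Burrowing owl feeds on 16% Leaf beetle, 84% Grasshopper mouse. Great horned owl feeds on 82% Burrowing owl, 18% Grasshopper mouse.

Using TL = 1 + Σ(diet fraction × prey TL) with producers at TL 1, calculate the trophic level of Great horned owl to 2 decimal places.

Leaf beetle: 1 + 1 = 2
Grasshopper mouse: 1 + 2 = 3
Burrowing owl: 1 + (0.16×2 + 0.84×3) = 3.84
Great horned owl: 1 + (0.82×3.84 + 0.18×3) = 4.6888

4.69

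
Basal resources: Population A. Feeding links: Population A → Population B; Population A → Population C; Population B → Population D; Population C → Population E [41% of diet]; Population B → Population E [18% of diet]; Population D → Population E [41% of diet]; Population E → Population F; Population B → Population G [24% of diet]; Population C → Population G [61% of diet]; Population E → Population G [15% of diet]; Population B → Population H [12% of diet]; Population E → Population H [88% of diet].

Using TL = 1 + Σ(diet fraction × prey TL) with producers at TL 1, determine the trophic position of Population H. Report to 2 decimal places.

Population B: 1 + 1 = 2
Population C: 1 + 1 = 2
Population D: 1 + 2 = 3
Population E: 1 + (0.41×2 + 0.18×2 + 0.41×3) = 3.41
Population F: 1 + 3.41 = 4.41
Population G: 1 + (0.24×2 + 0.61×2 + 0.15×3.41) = 3.2115
Population H: 1 + (0.12×2 + 0.88×3.41) = 4.2408

4.24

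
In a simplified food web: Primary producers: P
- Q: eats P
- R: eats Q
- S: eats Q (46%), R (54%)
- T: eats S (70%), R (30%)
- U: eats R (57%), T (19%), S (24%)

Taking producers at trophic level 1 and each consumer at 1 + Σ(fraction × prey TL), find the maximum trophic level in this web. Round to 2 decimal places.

4.39

Q: 1 + 1 = 2
R: 1 + 2 = 3
S: 1 + (0.46×2 + 0.54×3) = 3.54
T: 1 + (0.7×3.54 + 0.3×3) = 4.378
U: 1 + (0.57×3 + 0.19×4.378 + 0.24×3.54) = 4.39142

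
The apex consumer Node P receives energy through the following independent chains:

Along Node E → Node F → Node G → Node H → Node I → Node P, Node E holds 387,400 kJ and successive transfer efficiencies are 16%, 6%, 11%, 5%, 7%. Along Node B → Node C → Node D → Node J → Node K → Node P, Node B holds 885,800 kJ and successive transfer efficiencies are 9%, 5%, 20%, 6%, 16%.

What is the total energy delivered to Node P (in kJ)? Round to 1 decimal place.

Via Node E: 387400 × 0.16 × 0.06 × 0.11 × 0.05 × 0.07 = 1.4318304 kJ
Via Node B: 885800 × 0.09 × 0.05 × 0.2 × 0.06 × 0.16 = 7.653312 kJ
Total at Node P: 1.4318304 + 7.653312 = 9.0851424 kJ

9.1 kJ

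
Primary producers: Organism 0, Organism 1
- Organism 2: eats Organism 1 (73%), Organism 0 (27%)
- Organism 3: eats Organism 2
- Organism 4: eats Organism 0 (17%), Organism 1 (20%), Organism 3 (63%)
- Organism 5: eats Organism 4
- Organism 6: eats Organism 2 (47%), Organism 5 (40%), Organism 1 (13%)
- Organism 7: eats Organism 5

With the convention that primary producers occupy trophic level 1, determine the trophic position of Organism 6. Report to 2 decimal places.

Organism 2: 1 + (0.73×1 + 0.27×1) = 2
Organism 3: 1 + 2 = 3
Organism 4: 1 + (0.17×1 + 0.2×1 + 0.63×3) = 3.26
Organism 5: 1 + 3.26 = 4.26
Organism 6: 1 + (0.47×2 + 0.4×4.26 + 0.13×1) = 3.774
Organism 7: 1 + 4.26 = 5.26

3.77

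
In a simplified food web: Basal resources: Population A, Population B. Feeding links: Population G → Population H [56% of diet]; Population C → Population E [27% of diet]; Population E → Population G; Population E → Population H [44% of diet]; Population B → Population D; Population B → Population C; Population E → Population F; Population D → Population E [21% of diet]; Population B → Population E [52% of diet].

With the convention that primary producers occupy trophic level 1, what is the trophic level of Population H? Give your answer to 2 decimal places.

4.04

Population C: 1 + 1 = 2
Population D: 1 + 1 = 2
Population E: 1 + (0.21×2 + 0.27×2 + 0.52×1) = 2.48
Population F: 1 + 2.48 = 3.48
Population G: 1 + 2.48 = 3.48
Population H: 1 + (0.56×3.48 + 0.44×2.48) = 4.04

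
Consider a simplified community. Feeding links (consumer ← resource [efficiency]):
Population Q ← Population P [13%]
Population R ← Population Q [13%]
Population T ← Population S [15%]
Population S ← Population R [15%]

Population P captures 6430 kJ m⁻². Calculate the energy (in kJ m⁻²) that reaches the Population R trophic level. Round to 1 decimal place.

Population Q: 6430 × 0.13 = 835.9 kJ m⁻²
Population R: 835.9 × 0.13 = 108.667 kJ m⁻²

108.7 kJ m⁻²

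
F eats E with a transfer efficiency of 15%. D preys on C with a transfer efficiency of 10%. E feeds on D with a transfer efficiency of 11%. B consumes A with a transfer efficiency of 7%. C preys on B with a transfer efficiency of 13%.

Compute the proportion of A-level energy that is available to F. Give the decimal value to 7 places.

Product of link efficiencies: 0.07 × 0.13 × 0.1 × 0.11 × 0.15 = 0.000015015

0.0000150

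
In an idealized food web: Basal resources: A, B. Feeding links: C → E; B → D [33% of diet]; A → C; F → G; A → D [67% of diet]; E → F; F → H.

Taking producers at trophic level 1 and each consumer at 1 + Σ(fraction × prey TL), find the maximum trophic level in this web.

5

C: 1 + 1 = 2
D: 1 + (0.33×1 + 0.67×1) = 2
E: 1 + 2 = 3
F: 1 + 3 = 4
G: 1 + 4 = 5
H: 1 + 4 = 5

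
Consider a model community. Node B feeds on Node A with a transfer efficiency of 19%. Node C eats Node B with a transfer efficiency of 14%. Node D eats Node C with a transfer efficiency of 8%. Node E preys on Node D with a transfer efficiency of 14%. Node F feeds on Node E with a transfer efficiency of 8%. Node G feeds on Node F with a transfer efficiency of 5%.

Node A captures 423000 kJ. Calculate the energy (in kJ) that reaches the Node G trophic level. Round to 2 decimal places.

0.50 kJ

Node B: 423000 × 0.19 = 80370 kJ
Node C: 80370 × 0.14 = 11251.8 kJ
Node D: 11251.8 × 0.08 = 900.144 kJ
Node E: 900.144 × 0.14 = 126.02016 kJ
Node F: 126.02016 × 0.08 = 10.0816128 kJ
Node G: 10.0816128 × 0.05 = 0.50408064 kJ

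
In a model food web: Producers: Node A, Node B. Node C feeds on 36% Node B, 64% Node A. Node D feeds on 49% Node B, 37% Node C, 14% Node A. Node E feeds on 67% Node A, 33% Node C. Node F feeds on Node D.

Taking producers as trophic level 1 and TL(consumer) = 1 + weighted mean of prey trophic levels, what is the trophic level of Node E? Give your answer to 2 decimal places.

2.33

Node C: 1 + (0.36×1 + 0.64×1) = 2
Node D: 1 + (0.49×1 + 0.37×2 + 0.14×1) = 2.37
Node E: 1 + (0.67×1 + 0.33×2) = 2.33
Node F: 1 + 2.37 = 3.37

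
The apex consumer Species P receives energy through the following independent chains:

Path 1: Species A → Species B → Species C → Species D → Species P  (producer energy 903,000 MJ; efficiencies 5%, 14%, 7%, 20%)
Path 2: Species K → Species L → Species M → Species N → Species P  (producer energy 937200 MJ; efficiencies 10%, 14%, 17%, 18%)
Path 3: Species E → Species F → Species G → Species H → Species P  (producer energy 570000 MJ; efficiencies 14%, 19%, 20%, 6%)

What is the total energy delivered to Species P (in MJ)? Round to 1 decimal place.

Path 1: 903000 × 0.05 × 0.14 × 0.07 × 0.2 = 88.494 MJ
Path 2: 937200 × 0.1 × 0.14 × 0.17 × 0.18 = 401.49648 MJ
Path 3: 570000 × 0.14 × 0.19 × 0.2 × 0.06 = 181.944 MJ
Total at Species P: 88.494 + 401.49648 + 181.944 = 671.93448 MJ

671.9 MJ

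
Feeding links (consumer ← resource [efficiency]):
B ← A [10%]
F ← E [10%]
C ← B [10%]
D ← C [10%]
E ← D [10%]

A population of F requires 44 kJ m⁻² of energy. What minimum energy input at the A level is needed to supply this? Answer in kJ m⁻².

4400000 kJ m⁻²

Cumulative transfer efficiency: 0.1 × 0.1 × 0.1 × 0.1 × 0.1 = 0.00001
A energy = 44 / 0.00001 = 4400000 kJ m⁻²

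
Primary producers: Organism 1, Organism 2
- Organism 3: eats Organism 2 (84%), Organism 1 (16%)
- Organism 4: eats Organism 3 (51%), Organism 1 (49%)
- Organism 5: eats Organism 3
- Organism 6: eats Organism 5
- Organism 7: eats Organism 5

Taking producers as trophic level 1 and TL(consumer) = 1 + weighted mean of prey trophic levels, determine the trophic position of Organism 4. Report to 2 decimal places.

2.51

Organism 3: 1 + (0.84×1 + 0.16×1) = 2
Organism 4: 1 + (0.51×2 + 0.49×1) = 2.51
Organism 5: 1 + 2 = 3
Organism 6: 1 + 3 = 4
Organism 7: 1 + 3 = 4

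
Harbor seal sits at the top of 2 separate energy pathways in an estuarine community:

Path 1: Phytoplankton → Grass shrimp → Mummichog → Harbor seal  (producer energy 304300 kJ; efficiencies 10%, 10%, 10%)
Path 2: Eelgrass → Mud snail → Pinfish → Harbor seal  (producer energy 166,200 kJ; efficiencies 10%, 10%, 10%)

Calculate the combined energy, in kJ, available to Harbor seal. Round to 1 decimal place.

Path 1: 304300 × 0.1 × 0.1 × 0.1 = 304.3 kJ
Path 2: 166200 × 0.1 × 0.1 × 0.1 = 166.2 kJ
Total at Harbor seal: 304.3 + 166.2 = 470.5 kJ

470.5 kJ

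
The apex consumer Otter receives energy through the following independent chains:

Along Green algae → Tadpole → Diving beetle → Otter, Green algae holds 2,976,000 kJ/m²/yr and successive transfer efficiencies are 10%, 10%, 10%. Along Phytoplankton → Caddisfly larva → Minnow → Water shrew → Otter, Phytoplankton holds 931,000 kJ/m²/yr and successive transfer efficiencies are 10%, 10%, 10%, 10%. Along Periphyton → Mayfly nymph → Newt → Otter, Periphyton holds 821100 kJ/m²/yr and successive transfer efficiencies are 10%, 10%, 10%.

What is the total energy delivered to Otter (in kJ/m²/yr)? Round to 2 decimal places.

Via Green algae: 2976000 × 0.1 × 0.1 × 0.1 = 2976 kJ/m²/yr
Via Phytoplankton: 931000 × 0.1 × 0.1 × 0.1 × 0.1 = 93.1 kJ/m²/yr
Via Periphyton: 821100 × 0.1 × 0.1 × 0.1 = 821.1 kJ/m²/yr
Total at Otter: 2976 + 93.1 + 821.1 = 3890.2 kJ/m²/yr

3890.20 kJ/m²/yr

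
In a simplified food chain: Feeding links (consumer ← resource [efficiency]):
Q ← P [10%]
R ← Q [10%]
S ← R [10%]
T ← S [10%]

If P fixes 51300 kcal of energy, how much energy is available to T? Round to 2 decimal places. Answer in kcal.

Q: 51300 × 0.1 = 5130 kcal
R: 5130 × 0.1 = 513 kcal
S: 513 × 0.1 = 51.3 kcal
T: 51.3 × 0.1 = 5.13 kcal

5.13 kcal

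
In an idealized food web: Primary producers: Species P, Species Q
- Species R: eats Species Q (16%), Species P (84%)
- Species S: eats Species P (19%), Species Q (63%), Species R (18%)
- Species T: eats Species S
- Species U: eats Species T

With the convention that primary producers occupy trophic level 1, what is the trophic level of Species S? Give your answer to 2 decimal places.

Species R: 1 + (0.16×1 + 0.84×1) = 2
Species S: 1 + (0.19×1 + 0.63×1 + 0.18×2) = 2.18
Species T: 1 + 2.18 = 3.18
Species U: 1 + 3.18 = 4.18

2.18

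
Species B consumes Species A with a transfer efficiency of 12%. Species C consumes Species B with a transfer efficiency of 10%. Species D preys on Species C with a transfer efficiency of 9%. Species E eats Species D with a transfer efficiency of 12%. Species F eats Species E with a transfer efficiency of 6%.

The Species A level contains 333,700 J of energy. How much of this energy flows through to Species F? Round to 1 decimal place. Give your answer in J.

Species B: 333700 × 0.12 = 40044 J
Species C: 40044 × 0.1 = 4004.4 J
Species D: 4004.4 × 0.09 = 360.396 J
Species E: 360.396 × 0.12 = 43.24752 J
Species F: 43.24752 × 0.06 = 2.5948512 J

2.6 J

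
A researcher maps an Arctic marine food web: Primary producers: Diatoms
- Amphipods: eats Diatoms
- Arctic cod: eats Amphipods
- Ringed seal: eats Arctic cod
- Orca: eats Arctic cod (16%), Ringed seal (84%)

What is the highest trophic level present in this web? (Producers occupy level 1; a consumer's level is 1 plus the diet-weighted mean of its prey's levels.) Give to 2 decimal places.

Amphipods: 1 + 1 = 2
Arctic cod: 1 + 2 = 3
Ringed seal: 1 + 3 = 4
Orca: 1 + (0.16×3 + 0.84×4) = 4.84

4.84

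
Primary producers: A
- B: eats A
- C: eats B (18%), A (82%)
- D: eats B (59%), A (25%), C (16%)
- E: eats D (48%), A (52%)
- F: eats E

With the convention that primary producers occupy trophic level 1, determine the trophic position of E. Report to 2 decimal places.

2.85

B: 1 + 1 = 2
C: 1 + (0.18×2 + 0.82×1) = 2.18
D: 1 + (0.59×2 + 0.25×1 + 0.16×2.18) = 2.7788
E: 1 + (0.48×2.7788 + 0.52×1) = 2.853824
F: 1 + 2.853824 = 3.853824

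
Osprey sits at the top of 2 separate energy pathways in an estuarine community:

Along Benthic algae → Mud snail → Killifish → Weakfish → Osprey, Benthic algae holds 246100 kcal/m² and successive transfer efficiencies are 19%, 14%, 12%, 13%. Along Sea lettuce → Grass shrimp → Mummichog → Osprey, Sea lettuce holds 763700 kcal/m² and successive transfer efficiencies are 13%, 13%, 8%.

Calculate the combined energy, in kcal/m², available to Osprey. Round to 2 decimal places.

1134.64 kcal/m²

Via Benthic algae: 246100 × 0.19 × 0.14 × 0.12 × 0.13 = 102.121656 kcal/m²
Via Sea lettuce: 763700 × 0.13 × 0.13 × 0.08 = 1032.5224 kcal/m²
Total at Osprey: 102.121656 + 1032.5224 = 1134.644056 kcal/m²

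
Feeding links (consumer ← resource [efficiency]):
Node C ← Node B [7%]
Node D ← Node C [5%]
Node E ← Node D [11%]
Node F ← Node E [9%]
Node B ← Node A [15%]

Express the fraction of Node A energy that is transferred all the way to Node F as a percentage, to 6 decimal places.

0.000520%

Product of link efficiencies: 0.15 × 0.07 × 0.05 × 0.11 × 0.09 = 0.0000051975
As a percentage: 0.0000051975 × 100 = 0.000520%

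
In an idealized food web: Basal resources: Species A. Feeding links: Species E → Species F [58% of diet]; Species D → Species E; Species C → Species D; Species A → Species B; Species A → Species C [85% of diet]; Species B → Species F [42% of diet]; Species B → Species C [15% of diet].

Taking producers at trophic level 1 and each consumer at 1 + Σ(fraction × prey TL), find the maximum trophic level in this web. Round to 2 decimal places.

Species B: 1 + 1 = 2
Species C: 1 + (0.15×2 + 0.85×1) = 2.15
Species D: 1 + 2.15 = 3.15
Species E: 1 + 3.15 = 4.15
Species F: 1 + (0.42×2 + 0.58×4.15) = 4.247

4.25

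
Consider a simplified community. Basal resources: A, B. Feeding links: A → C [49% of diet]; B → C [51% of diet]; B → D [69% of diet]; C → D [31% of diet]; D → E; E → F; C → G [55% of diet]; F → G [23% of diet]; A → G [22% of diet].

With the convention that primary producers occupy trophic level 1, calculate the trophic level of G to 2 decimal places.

C: 1 + (0.49×1 + 0.51×1) = 2
D: 1 + (0.69×1 + 0.31×2) = 2.31
E: 1 + 2.31 = 3.31
F: 1 + 3.31 = 4.31
G: 1 + (0.55×2 + 0.23×4.31 + 0.22×1) = 3.3113

3.31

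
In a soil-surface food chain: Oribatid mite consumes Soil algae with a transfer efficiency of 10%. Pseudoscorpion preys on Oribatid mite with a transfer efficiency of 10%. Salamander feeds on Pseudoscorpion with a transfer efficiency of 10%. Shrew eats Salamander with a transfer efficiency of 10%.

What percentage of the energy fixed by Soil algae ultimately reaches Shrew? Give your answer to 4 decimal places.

0.0100%

Product of link efficiencies: 0.1 × 0.1 × 0.1 × 0.1 = 0.0001
As a percentage: 0.0001 × 100 = 0.0100%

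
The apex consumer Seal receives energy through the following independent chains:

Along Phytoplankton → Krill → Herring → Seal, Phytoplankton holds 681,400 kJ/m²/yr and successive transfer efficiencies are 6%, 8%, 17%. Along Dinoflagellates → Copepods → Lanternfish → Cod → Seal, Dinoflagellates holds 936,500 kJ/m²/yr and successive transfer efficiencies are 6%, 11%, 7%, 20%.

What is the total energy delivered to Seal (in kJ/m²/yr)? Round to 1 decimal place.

Via Phytoplankton: 681400 × 0.06 × 0.08 × 0.17 = 556.0224 kJ/m²/yr
Via Dinoflagellates: 936500 × 0.06 × 0.11 × 0.07 × 0.2 = 86.5326 kJ/m²/yr
Total at Seal: 556.0224 + 86.5326 = 642.555 kJ/m²/yr

642.6 kJ/m²/yr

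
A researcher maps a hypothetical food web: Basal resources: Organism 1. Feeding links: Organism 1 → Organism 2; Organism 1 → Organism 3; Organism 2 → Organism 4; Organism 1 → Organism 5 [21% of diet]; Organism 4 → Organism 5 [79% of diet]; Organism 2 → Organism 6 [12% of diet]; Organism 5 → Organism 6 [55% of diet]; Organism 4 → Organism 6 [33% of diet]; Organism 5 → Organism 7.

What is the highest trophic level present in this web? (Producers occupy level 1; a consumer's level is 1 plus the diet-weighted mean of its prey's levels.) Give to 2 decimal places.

Organism 2: 1 + 1 = 2
Organism 3: 1 + 1 = 2
Organism 4: 1 + 2 = 3
Organism 5: 1 + (0.21×1 + 0.79×3) = 3.58
Organism 6: 1 + (0.12×2 + 0.55×3.58 + 0.33×3) = 4.199
Organism 7: 1 + 3.58 = 4.58

4.58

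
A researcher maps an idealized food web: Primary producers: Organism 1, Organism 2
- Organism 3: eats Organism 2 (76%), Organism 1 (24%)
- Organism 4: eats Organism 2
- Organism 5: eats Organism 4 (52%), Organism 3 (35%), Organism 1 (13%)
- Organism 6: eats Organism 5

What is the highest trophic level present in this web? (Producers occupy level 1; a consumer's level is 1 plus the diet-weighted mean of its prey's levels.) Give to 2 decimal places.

Organism 3: 1 + (0.76×1 + 0.24×1) = 2
Organism 4: 1 + 1 = 2
Organism 5: 1 + (0.52×2 + 0.35×2 + 0.13×1) = 2.87
Organism 6: 1 + 2.87 = 3.87

3.87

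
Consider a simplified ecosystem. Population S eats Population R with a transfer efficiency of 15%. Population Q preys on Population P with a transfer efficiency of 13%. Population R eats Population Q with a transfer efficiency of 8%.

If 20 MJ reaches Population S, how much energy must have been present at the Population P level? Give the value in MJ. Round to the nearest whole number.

12821 MJ

Cumulative transfer efficiency: 0.13 × 0.08 × 0.15 = 0.00156
Population P energy = 20 / 0.00156 = 12821 MJ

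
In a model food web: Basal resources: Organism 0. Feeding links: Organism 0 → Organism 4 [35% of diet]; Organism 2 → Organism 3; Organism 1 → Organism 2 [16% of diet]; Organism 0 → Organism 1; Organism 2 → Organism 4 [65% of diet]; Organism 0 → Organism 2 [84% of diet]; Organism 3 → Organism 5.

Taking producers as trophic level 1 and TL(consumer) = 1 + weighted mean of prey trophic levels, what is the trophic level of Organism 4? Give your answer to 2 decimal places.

Organism 1: 1 + 1 = 2
Organism 2: 1 + (0.84×1 + 0.16×2) = 2.16
Organism 3: 1 + 2.16 = 3.16
Organism 4: 1 + (0.35×1 + 0.65×2.16) = 2.754
Organism 5: 1 + 3.16 = 4.16

2.75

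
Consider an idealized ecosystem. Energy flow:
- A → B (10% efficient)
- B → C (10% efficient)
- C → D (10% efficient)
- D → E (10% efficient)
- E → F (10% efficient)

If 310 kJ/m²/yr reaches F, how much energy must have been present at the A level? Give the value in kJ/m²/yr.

Cumulative transfer efficiency: 0.1 × 0.1 × 0.1 × 0.1 × 0.1 = 0.00001
A energy = 310 / 0.00001 = 31000000 kJ/m²/yr

31000000 kJ/m²/yr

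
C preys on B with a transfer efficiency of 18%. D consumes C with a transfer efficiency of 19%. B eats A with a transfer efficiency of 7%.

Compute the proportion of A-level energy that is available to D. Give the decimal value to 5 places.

0.00239

Product of link efficiencies: 0.07 × 0.18 × 0.19 = 0.002394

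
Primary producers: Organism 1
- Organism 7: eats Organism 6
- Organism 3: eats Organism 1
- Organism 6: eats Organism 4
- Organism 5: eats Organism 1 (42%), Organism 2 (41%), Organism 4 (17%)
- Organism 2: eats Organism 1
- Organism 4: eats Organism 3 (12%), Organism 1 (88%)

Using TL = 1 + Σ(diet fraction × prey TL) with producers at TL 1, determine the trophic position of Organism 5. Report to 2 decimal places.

Organism 2: 1 + 1 = 2
Organism 3: 1 + 1 = 2
Organism 4: 1 + (0.12×2 + 0.88×1) = 2.12
Organism 5: 1 + (0.42×1 + 0.41×2 + 0.17×2.12) = 2.6004
Organism 6: 1 + 2.12 = 3.12
Organism 7: 1 + 3.12 = 4.12

2.60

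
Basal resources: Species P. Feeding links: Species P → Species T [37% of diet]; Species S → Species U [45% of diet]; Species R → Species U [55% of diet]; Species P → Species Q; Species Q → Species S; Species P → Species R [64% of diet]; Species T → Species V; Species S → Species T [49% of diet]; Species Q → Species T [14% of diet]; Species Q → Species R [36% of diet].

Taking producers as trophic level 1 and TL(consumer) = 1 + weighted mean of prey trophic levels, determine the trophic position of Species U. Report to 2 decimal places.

Species Q: 1 + 1 = 2
Species R: 1 + (0.64×1 + 0.36×2) = 2.36
Species S: 1 + 2 = 3
Species T: 1 + (0.14×2 + 0.49×3 + 0.37×1) = 3.12
Species U: 1 + (0.55×2.36 + 0.45×3) = 3.648
Species V: 1 + 3.12 = 4.12

3.65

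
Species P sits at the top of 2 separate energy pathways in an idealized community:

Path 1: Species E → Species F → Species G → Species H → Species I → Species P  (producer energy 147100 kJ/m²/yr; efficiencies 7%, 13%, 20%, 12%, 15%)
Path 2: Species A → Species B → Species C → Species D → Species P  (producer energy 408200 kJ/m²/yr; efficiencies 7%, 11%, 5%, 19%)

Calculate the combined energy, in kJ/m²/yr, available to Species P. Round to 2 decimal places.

Path 1: 147100 × 0.07 × 0.13 × 0.2 × 0.12 × 0.15 = 4.818996 kJ/m²/yr
Path 2: 408200 × 0.07 × 0.11 × 0.05 × 0.19 = 29.85983 kJ/m²/yr
Total at Species P: 4.818996 + 29.85983 = 34.678826 kJ/m²/yr

34.68 kJ/m²/yr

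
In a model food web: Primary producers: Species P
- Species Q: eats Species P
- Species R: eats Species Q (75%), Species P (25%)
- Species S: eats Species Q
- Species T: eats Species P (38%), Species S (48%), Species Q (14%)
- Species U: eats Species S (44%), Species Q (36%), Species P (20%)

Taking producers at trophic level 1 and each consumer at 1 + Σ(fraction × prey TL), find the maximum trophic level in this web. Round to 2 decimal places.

3.24

Species Q: 1 + 1 = 2
Species R: 1 + (0.75×2 + 0.25×1) = 2.75
Species S: 1 + 2 = 3
Species T: 1 + (0.38×1 + 0.48×3 + 0.14×2) = 3.1
Species U: 1 + (0.44×3 + 0.36×2 + 0.2×1) = 3.24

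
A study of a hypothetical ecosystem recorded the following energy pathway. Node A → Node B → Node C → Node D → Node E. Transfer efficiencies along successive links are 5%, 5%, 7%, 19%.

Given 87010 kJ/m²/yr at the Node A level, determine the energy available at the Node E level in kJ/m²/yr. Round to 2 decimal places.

2.89 kJ/m²/yr

Node B: 87010 × 0.05 = 4350.5 kJ/m²/yr
Node C: 4350.5 × 0.05 = 217.525 kJ/m²/yr
Node D: 217.525 × 0.07 = 15.22675 kJ/m²/yr
Node E: 15.22675 × 0.19 = 2.8930825 kJ/m²/yr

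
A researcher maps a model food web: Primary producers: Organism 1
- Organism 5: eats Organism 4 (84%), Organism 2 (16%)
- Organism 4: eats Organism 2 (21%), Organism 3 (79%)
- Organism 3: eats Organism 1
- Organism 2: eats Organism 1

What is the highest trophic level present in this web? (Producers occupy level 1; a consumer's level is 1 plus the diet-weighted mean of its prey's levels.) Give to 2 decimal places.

Organism 2: 1 + 1 = 2
Organism 3: 1 + 1 = 2
Organism 4: 1 + (0.21×2 + 0.79×2) = 3
Organism 5: 1 + (0.84×3 + 0.16×2) = 3.84

3.84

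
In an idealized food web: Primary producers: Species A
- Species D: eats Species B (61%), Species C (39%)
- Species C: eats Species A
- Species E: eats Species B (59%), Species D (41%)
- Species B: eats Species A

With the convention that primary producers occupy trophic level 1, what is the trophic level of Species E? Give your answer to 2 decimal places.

Species B: 1 + 1 = 2
Species C: 1 + 1 = 2
Species D: 1 + (0.61×2 + 0.39×2) = 3
Species E: 1 + (0.59×2 + 0.41×3) = 3.41

3.41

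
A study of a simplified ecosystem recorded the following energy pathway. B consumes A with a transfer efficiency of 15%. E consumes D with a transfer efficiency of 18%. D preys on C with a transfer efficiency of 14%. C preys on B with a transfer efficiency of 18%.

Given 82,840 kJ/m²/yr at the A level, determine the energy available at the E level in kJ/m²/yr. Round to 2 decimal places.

B: 82840 × 0.15 = 12426 kJ/m²/yr
C: 12426 × 0.18 = 2236.68 kJ/m²/yr
D: 2236.68 × 0.14 = 313.1352 kJ/m²/yr
E: 313.1352 × 0.18 = 56.364336 kJ/m²/yr

56.36 kJ/m²/yr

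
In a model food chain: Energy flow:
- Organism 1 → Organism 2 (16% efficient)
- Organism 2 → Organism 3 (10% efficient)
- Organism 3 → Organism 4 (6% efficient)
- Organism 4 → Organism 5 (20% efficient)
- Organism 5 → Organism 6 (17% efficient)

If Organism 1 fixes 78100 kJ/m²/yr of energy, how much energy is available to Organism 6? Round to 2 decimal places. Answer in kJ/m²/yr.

Organism 2: 78100 × 0.16 = 12496 kJ/m²/yr
Organism 3: 12496 × 0.1 = 1249.6 kJ/m²/yr
Organism 4: 1249.6 × 0.06 = 74.976 kJ/m²/yr
Organism 5: 74.976 × 0.2 = 14.9952 kJ/m²/yr
Organism 6: 14.9952 × 0.17 = 2.549184 kJ/m²/yr

2.55 kJ/m²/yr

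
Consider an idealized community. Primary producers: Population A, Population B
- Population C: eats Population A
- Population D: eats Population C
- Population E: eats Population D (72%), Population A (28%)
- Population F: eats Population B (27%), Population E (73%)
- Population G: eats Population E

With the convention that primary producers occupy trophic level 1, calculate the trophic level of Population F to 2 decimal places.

3.78

Population C: 1 + 1 = 2
Population D: 1 + 2 = 3
Population E: 1 + (0.72×3 + 0.28×1) = 3.44
Population F: 1 + (0.27×1 + 0.73×3.44) = 3.7812
Population G: 1 + 3.44 = 4.44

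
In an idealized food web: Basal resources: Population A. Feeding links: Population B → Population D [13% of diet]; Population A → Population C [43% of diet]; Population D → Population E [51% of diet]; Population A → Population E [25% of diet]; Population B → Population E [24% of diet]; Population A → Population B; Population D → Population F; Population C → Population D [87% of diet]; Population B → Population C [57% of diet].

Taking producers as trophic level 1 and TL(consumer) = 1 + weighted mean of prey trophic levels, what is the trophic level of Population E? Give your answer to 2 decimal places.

3.51

Population B: 1 + 1 = 2
Population C: 1 + (0.43×1 + 0.57×2) = 2.57
Population D: 1 + (0.87×2.57 + 0.13×2) = 3.4959
Population E: 1 + (0.51×3.4959 + 0.25×1 + 0.24×2) = 3.512909
Population F: 1 + 3.4959 = 4.4959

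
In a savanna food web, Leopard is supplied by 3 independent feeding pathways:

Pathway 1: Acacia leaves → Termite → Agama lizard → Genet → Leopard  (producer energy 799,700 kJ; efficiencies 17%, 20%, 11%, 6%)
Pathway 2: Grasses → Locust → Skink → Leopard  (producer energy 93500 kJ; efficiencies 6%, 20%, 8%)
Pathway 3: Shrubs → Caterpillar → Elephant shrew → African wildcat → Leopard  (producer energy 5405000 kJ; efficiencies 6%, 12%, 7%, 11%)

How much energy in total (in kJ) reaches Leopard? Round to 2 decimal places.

568.87 kJ

Pathway 1: 799700 × 0.17 × 0.2 × 0.11 × 0.06 = 179.45268 kJ
Pathway 2: 93500 × 0.06 × 0.2 × 0.08 = 89.76 kJ
Pathway 3: 5405000 × 0.06 × 0.12 × 0.07 × 0.11 = 299.6532 kJ
Total at Leopard: 179.45268 + 89.76 + 299.6532 = 568.86588 kJ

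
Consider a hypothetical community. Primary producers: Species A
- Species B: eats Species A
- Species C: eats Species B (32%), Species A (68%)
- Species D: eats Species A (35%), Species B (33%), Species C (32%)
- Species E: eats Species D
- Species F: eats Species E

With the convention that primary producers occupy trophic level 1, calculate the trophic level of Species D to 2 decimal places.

2.75

Species B: 1 + 1 = 2
Species C: 1 + (0.32×2 + 0.68×1) = 2.32
Species D: 1 + (0.35×1 + 0.33×2 + 0.32×2.32) = 2.7524
Species E: 1 + 2.7524 = 3.7524
Species F: 1 + 3.7524 = 4.7524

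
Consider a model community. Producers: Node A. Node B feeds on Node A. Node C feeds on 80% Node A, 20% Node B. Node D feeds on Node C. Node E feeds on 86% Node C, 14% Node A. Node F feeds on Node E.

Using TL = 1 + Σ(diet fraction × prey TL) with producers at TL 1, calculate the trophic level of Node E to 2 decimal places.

3.03

Node B: 1 + 1 = 2
Node C: 1 + (0.8×1 + 0.2×2) = 2.2
Node D: 1 + 2.2 = 3.2
Node E: 1 + (0.86×2.2 + 0.14×1) = 3.032
Node F: 1 + 3.032 = 4.032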